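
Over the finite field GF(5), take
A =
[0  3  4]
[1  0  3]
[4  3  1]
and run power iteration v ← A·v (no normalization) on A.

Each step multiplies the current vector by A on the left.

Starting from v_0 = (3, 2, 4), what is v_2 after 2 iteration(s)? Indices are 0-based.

v_2 = (3, 3, 0)

v_0 = (3, 2, 4).
v_1 = A·v_0 = (2, 0, 2).
v_2 = A·v_1 = (3, 3, 0).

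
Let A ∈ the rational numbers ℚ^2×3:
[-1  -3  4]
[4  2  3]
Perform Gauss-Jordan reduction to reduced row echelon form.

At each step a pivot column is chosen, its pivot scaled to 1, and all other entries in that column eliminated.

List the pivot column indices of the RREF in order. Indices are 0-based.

pivot(0,0)=-1: scale R0 → (1, 3, -4)
  clear (1,0): R1 −= (4)R0 → (0, -10, 19)
pivot(1,1)=-10: scale R1 → (0, 1, -19/10)
  clear (0,1): R0 −= (3)R1 → (1, 0, 17/10)

pivot columns: 0, 1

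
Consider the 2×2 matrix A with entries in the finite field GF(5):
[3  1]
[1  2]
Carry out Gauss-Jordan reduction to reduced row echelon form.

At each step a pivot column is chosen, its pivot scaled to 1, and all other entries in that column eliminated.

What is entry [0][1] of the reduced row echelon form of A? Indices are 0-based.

step 1: normalize row 0 (÷3) = (1, 2)
  row 1: subtract 1×row0 = (0, 0)
skip col 1 (zero from row 1)

M[0][1] = 2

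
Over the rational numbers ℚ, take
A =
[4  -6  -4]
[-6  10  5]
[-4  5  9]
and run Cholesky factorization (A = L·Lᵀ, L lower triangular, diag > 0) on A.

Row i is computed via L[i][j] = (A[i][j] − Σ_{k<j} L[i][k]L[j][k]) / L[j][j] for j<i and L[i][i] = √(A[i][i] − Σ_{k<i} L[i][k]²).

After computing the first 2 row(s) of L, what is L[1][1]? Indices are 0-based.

L[1][1] = 1

Step 1: L[0][0] = √(4) = 2.
  L[1][0] = (-6) / L[0][0] = -3.
Step 2: L[1][1] = √(1) = 1.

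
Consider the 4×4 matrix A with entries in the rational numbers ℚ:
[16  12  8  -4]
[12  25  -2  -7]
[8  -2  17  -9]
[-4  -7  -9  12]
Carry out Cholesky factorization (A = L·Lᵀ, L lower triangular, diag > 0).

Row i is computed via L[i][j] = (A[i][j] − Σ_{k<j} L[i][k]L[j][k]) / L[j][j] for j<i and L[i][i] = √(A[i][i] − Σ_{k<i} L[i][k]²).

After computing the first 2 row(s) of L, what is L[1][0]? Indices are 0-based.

L[1][0] = 3

Step 1: L[0][0] = √(16) = 4.
  L[1][0] = (12) / L[0][0] = 3.
Step 2: L[1][1] = √(16) = 4.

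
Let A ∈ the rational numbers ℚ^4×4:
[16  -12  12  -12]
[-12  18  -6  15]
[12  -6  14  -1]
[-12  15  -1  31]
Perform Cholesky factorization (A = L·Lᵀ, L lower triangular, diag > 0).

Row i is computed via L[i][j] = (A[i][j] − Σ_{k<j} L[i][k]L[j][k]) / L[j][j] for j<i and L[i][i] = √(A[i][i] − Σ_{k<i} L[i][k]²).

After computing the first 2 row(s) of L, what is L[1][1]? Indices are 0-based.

L[1][1] = 3

Step 1: L[0][0] = √(16) = 4.
  L[1][0] = (-12) / L[0][0] = -3.
Step 2: L[1][1] = √(9) = 3.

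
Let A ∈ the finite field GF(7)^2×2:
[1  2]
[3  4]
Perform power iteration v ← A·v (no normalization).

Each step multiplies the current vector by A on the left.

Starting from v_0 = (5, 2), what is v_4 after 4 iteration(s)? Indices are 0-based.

v_0 = (5, 2).
v_1 = A·v_0 = (2, 2).
v_2 = A·v_1 = (6, 0).
v_3 = A·v_2 = (6, 4).
v_4 = A·v_3 = (0, 6).

v_4 = (0, 6)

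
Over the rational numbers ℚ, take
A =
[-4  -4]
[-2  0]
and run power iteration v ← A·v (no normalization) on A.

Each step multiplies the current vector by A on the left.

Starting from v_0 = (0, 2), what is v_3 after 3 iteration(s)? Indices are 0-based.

v_3 = (-192, -64)

v_0 = (0, 2).
v_1 = A·v_0 = (-8, 0).
v_2 = A·v_1 = (32, 16).
v_3 = A·v_2 = (-192, -64).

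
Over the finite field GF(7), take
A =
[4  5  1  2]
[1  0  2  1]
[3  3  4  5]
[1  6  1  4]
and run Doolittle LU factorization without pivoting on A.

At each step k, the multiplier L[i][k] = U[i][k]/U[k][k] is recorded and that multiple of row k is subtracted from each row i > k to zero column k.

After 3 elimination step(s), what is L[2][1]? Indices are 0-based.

k=0: U[0][0]=4
  eliminate (1,0): mult=2, new row 1: (0, 4, 0, 4); set L[1][0]=2
  eliminate (2,0): mult=6, new row 2: (0, 1, 5, 0); set L[2][0]=6
  eliminate (3,0): mult=2, new row 3: (0, 3, 6, 0); set L[3][0]=2
k=1: U[1][1]=4
  eliminate (2,1): mult=2, new row 2: (0, 0, 5, 6); set L[2][1]=2
  eliminate (3,1): mult=6, new row 3: (0, 0, 6, 4); set L[3][1]=6
k=2: U[2][2]=5
  eliminate (3,2): mult=4, new row 3: (0, 0, 0, 1); set L[3][2]=4

L[2][1] = 2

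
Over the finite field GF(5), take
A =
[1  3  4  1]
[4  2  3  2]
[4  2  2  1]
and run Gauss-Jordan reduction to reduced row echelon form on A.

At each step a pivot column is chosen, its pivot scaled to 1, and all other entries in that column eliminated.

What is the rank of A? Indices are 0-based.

step 1: normalize row 0 (÷1) = (1, 3, 4, 1)
  row 1: subtract 4×row0 = (0, 0, 2, 3)
  row 2: subtract 4×row0 = (0, 0, 1, 2)
skip col 1 (zero from row 1)
step 2: normalize row 1 (÷2) = (0, 0, 1, 4)
  row 0: subtract 4×row1 = (1, 3, 0, 0)
  row 2: subtract 1×row1 = (0, 0, 0, 3)
step 3: normalize row 2 (÷3) = (0, 0, 0, 1)
  row 1: subtract 4×row2 = (0, 0, 1, 0)

rank = 3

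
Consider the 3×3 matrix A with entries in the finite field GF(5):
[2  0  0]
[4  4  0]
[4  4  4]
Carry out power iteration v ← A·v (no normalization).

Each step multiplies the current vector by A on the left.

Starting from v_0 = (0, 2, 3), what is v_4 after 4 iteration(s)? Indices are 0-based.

v_4 = (0, 2, 1)

v_0 = (0, 2, 3).
v_1 = A·v_0 = (0, 3, 0).
v_2 = A·v_1 = (0, 2, 2).
v_3 = A·v_2 = (0, 3, 1).
v_4 = A·v_3 = (0, 2, 1).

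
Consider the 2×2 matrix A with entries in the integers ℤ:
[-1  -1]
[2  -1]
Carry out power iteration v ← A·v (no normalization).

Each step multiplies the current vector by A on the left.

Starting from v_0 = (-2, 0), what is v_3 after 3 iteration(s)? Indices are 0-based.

v_3 = (-10, -4)

v_0 = (-2, 0).
v_1 = A·v_0 = (2, -4).
v_2 = A·v_1 = (2, 8).
v_3 = A·v_2 = (-10, -4).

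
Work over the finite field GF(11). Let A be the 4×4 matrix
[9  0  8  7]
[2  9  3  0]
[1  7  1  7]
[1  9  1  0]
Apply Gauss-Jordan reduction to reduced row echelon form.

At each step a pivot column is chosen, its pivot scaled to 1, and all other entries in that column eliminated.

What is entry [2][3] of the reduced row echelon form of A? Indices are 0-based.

M[2][3] = 7

step 1: normalize row 0 (÷9) = (1, 0, 7, 2)
  row 1: subtract 2×row0 = (0, 9, 0, 7)
  row 2: subtract 1×row0 = (0, 7, 5, 5)
  row 3: subtract 1×row0 = (0, 9, 5, 9)
step 2: normalize row 1 (÷9) = (0, 1, 0, 2)
  row 2: subtract 7×row1 = (0, 0, 5, 2)
  row 3: subtract 9×row1 = (0, 0, 5, 2)
step 3: normalize row 2 (÷5) = (0, 0, 1, 7)
  row 0: subtract 7×row2 = (1, 0, 0, 8)
  row 3: subtract 5×row2 = (0, 0, 0, 0)
skip col 3 (zero from row 3)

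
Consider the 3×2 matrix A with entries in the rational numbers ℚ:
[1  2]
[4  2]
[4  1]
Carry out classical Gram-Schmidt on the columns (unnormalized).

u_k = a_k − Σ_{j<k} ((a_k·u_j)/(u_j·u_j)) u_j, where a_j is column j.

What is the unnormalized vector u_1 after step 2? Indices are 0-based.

Step 1: u_0 = a_0 = (1, 4, 4).
Step 2: u_1 = a_1 − (14/33)·u_0 = (52/33, 10/33, -23/33).

u_1 = (52/33, 10/33, -23/33)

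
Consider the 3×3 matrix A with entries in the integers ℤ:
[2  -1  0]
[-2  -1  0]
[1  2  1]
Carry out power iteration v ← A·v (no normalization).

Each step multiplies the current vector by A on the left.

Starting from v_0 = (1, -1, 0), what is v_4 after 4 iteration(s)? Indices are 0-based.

v_4 = (47, -29, -2)

v_0 = (1, -1, 0).
v_1 = A·v_0 = (3, -1, -1).
v_2 = A·v_1 = (7, -5, 0).
v_3 = A·v_2 = (19, -9, -3).
v_4 = A·v_3 = (47, -29, -2).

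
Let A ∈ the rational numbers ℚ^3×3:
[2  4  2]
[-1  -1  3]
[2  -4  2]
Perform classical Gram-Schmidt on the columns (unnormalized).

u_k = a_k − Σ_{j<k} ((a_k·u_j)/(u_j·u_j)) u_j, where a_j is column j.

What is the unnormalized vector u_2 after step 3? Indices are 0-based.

u_2 = (48/37, 128/37, 16/37)

Step 1: u_0 = a_0 = (2, -1, 2).
Step 2: u_1 = a_1 − (1/9)·u_0 = (34/9, -8/9, -38/9).
Step 3: u_2 = a_2 − (5/9)·u_0 − (-4/37)·u_1 = (48/37, 128/37, 16/37).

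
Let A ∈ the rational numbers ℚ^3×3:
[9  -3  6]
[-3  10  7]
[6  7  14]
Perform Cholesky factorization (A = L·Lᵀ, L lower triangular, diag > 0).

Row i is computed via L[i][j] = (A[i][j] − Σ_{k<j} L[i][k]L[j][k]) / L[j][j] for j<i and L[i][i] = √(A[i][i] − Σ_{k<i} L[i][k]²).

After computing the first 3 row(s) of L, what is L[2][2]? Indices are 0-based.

L[2][2] = 1

Step 1: L[0][0] = √(9) = 3.
  L[1][0] = (-3) / L[0][0] = -1.
Step 2: L[1][1] = √(9) = 3.
  L[2][0] = (6) / L[0][0] = 2.
  L[2][1] = (9) / L[1][1] = 3.
Step 3: L[2][2] = √(1) = 1.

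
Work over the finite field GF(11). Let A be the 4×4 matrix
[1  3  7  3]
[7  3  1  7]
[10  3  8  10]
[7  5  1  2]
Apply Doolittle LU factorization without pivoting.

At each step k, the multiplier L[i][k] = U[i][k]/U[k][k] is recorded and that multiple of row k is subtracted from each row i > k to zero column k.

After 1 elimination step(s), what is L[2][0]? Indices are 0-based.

k=0: U[0][0]=1
  eliminate (1,0): mult=7, new row 1: (0, 4, 7, 8); set L[1][0]=7
  eliminate (2,0): mult=10, new row 2: (0, 6, 4, 2); set L[2][0]=10
  eliminate (3,0): mult=7, new row 3: (0, 6, 7, 3); set L[3][0]=7

L[2][0] = 10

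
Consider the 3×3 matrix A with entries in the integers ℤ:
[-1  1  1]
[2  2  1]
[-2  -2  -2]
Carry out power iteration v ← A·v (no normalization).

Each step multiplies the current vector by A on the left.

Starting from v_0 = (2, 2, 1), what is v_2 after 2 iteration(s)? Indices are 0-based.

v_2 = (-2, 10, 0)

v_0 = (2, 2, 1).
v_1 = A·v_0 = (1, 9, -10).
v_2 = A·v_1 = (-2, 10, 0).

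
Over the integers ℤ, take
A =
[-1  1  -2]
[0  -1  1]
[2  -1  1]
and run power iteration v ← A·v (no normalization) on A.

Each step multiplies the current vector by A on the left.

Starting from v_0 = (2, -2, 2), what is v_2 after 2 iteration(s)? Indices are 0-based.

v_0 = (2, -2, 2).
v_1 = A·v_0 = (-8, 4, 8).
v_2 = A·v_1 = (-4, 4, -12).

v_2 = (-4, 4, -12)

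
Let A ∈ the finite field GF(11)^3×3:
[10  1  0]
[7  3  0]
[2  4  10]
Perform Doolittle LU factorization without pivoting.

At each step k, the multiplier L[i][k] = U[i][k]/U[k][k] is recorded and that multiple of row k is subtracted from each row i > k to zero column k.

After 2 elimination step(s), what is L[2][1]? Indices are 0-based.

L[2][1] = 5

[col 0] pivot 10
  R1 -= 4*R0 → (0, 10, 0)  (L[1][0] := 4)
  R2 -= 9*R0 → (0, 6, 10)  (L[2][0] := 9)
[col 1] pivot 10
  R2 -= 5*R1 → (0, 0, 10)  (L[2][1] := 5)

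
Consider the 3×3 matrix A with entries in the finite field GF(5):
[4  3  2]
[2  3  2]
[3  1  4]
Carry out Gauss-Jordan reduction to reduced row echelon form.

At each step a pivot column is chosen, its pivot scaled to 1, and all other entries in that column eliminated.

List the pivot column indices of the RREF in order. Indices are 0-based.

pivot columns: 0, 1

[1] R0 /= 4  ⇒  (1, 2, 3)
     R1 -= 2·R0  ⇒  (0, 4, 1)
     R2 -= 3·R0  ⇒  (0, 0, 0)
[2] R1 /= 4  ⇒  (0, 1, 4)
     R0 -= 2·R1  ⇒  (1, 0, 0)
column 2 empty below row 2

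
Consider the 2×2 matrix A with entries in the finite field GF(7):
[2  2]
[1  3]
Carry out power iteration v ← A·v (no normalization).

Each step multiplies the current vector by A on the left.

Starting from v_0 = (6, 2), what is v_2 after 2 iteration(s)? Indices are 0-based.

v_2 = (0, 3)

v_0 = (6, 2).
v_1 = A·v_0 = (2, 5).
v_2 = A·v_1 = (0, 3).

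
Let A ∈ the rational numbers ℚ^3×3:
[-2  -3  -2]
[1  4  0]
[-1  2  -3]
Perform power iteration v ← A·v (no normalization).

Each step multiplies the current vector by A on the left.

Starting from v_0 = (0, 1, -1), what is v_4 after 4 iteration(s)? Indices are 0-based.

v_0 = (0, 1, -1).
v_1 = A·v_0 = (-1, 4, 5).
v_2 = A·v_1 = (-20, 15, -6).
v_3 = A·v_2 = (7, 40, 68).
v_4 = A·v_3 = (-270, 167, -131).

v_4 = (-270, 167, -131)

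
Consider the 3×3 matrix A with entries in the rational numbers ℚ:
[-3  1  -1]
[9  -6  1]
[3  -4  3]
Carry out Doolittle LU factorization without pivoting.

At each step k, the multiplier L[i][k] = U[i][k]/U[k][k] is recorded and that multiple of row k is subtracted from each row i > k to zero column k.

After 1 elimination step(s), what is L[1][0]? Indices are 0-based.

[col 0] pivot -3
  R1 -= -3*R0 → (0, -3, -2)  (L[1][0] := -3)
  R2 -= -1*R0 → (0, -3, 2)  (L[2][0] := -1)

L[1][0] = -3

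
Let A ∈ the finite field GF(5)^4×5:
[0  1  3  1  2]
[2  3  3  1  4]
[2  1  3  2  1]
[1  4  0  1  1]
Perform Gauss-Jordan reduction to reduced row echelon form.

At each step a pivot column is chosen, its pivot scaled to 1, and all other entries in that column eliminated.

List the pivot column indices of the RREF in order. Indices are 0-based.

pivot columns: 0, 1, 2, 4

step 1: exchange rows 0,1
step 1: normalize row 0 (÷2) = (1, 4, 4, 3, 2)
  row 2: subtract 2×row0 = (0, 3, 0, 1, 2)
  row 3: subtract 1×row0 = (0, 0, 1, 3, 4)
step 2: normalize row 1 (÷1) = (0, 1, 3, 1, 2)
  row 0: subtract 4×row1 = (1, 0, 2, 4, 4)
  row 2: subtract 3×row1 = (0, 0, 1, 3, 1)
step 3: normalize row 2 (÷1) = (0, 0, 1, 3, 1)
  row 0: subtract 2×row2 = (1, 0, 0, 3, 2)
  row 1: subtract 3×row2 = (0, 1, 0, 2, 4)
  row 3: subtract 1×row2 = (0, 0, 0, 0, 3)
skip col 3 (zero from row 3)
step 4: normalize row 3 (÷3) = (0, 0, 0, 0, 1)
  row 0: subtract 2×row3 = (1, 0, 0, 3, 0)
  row 1: subtract 4×row3 = (0, 1, 0, 2, 0)
  row 2: subtract 1×row3 = (0, 0, 1, 3, 0)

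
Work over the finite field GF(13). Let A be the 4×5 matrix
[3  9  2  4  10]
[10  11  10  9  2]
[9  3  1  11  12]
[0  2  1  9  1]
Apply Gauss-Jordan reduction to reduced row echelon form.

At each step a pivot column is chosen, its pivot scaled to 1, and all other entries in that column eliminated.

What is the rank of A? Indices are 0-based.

step 1: normalize row 0 (÷3) = (1, 3, 5, 10, 12)
  row 1: subtract 10×row0 = (0, 7, 12, 0, 12)
  row 2: subtract 9×row0 = (0, 2, 8, 12, 8)
step 2: normalize row 1 (÷7) = (0, 1, 11, 0, 11)
  row 0: subtract 3×row1 = (1, 0, 11, 10, 5)
  row 2: subtract 2×row1 = (0, 0, 12, 12, 12)
  row 3: subtract 2×row1 = (0, 0, 5, 9, 5)
step 3: normalize row 2 (÷12) = (0, 0, 1, 1, 1)
  row 0: subtract 11×row2 = (1, 0, 0, 12, 7)
  row 1: subtract 11×row2 = (0, 1, 0, 2, 0)
  row 3: subtract 5×row2 = (0, 0, 0, 4, 0)
step 4: normalize row 3 (÷4) = (0, 0, 0, 1, 0)
  row 0: subtract 12×row3 = (1, 0, 0, 0, 7)
  row 1: subtract 2×row3 = (0, 1, 0, 0, 0)
  row 2: subtract 1×row3 = (0, 0, 1, 0, 1)

rank = 4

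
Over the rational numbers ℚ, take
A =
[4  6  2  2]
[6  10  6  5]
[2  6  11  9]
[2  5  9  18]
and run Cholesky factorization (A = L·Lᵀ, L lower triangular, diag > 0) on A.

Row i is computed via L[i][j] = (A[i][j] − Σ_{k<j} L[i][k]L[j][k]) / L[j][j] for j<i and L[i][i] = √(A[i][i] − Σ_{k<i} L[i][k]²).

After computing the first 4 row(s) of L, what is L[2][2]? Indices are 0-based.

Step 1: L[0][0] = √(4) = 2.
  L[1][0] = (6) / L[0][0] = 3.
Step 2: L[1][1] = √(1) = 1.
  L[2][0] = (2) / L[0][0] = 1.
  L[2][1] = (3) / L[1][1] = 3.
Step 3: L[2][2] = √(1) = 1.
  L[3][0] = (2) / L[0][0] = 1.
  L[3][1] = (2) / L[1][1] = 2.
  L[3][2] = (2) / L[2][2] = 2.
Step 4: L[3][3] = √(9) = 3.

L[2][2] = 1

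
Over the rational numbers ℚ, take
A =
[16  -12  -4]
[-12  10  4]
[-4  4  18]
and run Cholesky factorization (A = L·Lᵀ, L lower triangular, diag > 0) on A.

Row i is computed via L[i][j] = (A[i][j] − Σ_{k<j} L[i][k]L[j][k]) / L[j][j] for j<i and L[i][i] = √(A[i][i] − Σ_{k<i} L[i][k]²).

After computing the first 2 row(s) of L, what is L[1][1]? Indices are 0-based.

L[1][1] = 1

Step 1: L[0][0] = √(16) = 4.
  L[1][0] = (-12) / L[0][0] = -3.
Step 2: L[1][1] = √(1) = 1.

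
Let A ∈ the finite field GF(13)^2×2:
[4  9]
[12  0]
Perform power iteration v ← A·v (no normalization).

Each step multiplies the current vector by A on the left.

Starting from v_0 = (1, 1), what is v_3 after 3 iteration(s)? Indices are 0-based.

v_0 = (1, 1).
v_1 = A·v_0 = (0, 12).
v_2 = A·v_1 = (4, 0).
v_3 = A·v_2 = (3, 9).

v_3 = (3, 9)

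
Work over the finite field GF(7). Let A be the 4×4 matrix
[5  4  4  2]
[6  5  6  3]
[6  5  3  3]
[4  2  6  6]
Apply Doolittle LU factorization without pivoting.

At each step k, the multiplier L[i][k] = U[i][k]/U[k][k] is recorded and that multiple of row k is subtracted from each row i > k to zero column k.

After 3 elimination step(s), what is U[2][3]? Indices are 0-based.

k=0: U[0][0]=5
  eliminate (1,0): mult=4, new row 1: (0, 3, 4, 2); set L[1][0]=4
  eliminate (2,0): mult=4, new row 2: (0, 3, 1, 2); set L[2][0]=4
  eliminate (3,0): mult=5, new row 3: (0, 3, 0, 3); set L[3][0]=5
k=1: U[1][1]=3
  eliminate (2,1): mult=1, new row 2: (0, 0, 4, 0); set L[2][1]=1
  eliminate (3,1): mult=1, new row 3: (0, 0, 3, 1); set L[3][1]=1
k=2: U[2][2]=4
  eliminate (3,2): mult=6, new row 3: (0, 0, 0, 1); set L[3][2]=6

U[2][3] = 0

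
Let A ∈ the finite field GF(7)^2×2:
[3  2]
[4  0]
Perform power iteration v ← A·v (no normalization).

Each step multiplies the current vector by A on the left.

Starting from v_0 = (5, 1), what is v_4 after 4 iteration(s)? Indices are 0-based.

v_4 = (2, 5)

v_0 = (5, 1).
v_1 = A·v_0 = (3, 6).
v_2 = A·v_1 = (0, 5).
v_3 = A·v_2 = (3, 0).
v_4 = A·v_3 = (2, 5).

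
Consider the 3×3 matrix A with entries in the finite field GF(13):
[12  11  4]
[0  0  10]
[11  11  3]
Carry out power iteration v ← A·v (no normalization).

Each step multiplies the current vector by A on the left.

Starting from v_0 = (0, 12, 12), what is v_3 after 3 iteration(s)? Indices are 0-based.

v_0 = (0, 12, 12).
v_1 = A·v_0 = (11, 3, 12).
v_2 = A·v_1 = (5, 3, 8).
v_3 = A·v_2 = (8, 2, 8).

v_3 = (8, 2, 8)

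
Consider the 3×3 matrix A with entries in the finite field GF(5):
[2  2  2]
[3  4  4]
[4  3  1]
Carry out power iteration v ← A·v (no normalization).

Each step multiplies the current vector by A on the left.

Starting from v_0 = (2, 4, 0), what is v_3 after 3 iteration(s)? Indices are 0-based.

v_3 = (2, 1, 3)

v_0 = (2, 4, 0).
v_1 = A·v_0 = (2, 2, 0).
v_2 = A·v_1 = (3, 4, 4).
v_3 = A·v_2 = (2, 1, 3).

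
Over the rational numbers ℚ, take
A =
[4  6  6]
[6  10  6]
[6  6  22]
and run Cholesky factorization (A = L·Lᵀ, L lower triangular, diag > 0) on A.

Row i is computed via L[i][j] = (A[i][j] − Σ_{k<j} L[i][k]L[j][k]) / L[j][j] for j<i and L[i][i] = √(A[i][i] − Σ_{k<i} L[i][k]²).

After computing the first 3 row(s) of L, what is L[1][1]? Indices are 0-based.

Step 1: L[0][0] = √(4) = 2.
  L[1][0] = (6) / L[0][0] = 3.
Step 2: L[1][1] = √(1) = 1.
  L[2][0] = (6) / L[0][0] = 3.
  L[2][1] = (-3) / L[1][1] = -3.
Step 3: L[2][2] = √(4) = 2.

L[1][1] = 1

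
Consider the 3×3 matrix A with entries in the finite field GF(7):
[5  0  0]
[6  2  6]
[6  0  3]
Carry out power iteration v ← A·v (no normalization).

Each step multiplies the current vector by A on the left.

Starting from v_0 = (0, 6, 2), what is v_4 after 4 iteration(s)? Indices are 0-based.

v_0 = (0, 6, 2).
v_1 = A·v_0 = (0, 3, 6).
v_2 = A·v_1 = (0, 0, 4).
v_3 = A·v_2 = (0, 3, 5).
v_4 = A·v_3 = (0, 1, 1).

v_4 = (0, 1, 1)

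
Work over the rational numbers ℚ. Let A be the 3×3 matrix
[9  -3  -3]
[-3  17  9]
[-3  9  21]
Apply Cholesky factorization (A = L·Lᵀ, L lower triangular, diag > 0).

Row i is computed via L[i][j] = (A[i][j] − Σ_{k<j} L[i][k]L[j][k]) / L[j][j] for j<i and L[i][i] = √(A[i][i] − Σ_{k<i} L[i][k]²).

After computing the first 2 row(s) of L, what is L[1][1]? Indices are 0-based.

L[1][1] = 4

Step 1: L[0][0] = √(9) = 3.
  L[1][0] = (-3) / L[0][0] = -1.
Step 2: L[1][1] = √(16) = 4.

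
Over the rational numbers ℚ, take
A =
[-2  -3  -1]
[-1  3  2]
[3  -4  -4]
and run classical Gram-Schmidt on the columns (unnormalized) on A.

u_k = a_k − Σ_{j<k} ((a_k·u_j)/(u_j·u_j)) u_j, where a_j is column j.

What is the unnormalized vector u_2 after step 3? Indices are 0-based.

Step 1: u_0 = a_0 = (-2, -1, 3).
Step 2: u_1 = a_1 − (-9/14)·u_0 = (-30/7, 33/14, -29/14).
Step 3: u_2 = a_2 − (-6/7)·u_0 − (242/395)·u_1 = (-7/79, -119/395, -63/395).

u_2 = (-7/79, -119/395, -63/395)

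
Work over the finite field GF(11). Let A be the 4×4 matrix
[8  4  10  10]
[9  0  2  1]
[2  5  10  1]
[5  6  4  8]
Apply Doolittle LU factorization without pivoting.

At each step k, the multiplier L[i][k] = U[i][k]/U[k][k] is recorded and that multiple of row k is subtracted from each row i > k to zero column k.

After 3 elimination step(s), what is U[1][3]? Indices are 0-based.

U[1][3] = 9

k=0: U[0][0]=8
  eliminate (1,0): mult=8, new row 1: (0, 1, 10, 9); set L[1][0]=8
  eliminate (2,0): mult=3, new row 2: (0, 4, 2, 4); set L[2][0]=3
  eliminate (3,0): mult=2, new row 3: (0, 9, 6, 10); set L[3][0]=2
k=1: U[1][1]=1
  eliminate (2,1): mult=4, new row 2: (0, 0, 6, 1); set L[2][1]=4
  eliminate (3,1): mult=9, new row 3: (0, 0, 4, 6); set L[3][1]=9
k=2: U[2][2]=6
  eliminate (3,2): mult=8, new row 3: (0, 0, 0, 9); set L[3][2]=8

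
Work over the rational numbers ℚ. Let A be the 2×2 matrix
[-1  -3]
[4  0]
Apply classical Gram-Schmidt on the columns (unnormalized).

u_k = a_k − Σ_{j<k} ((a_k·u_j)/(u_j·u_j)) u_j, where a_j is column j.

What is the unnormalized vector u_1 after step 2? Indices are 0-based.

u_1 = (-48/17, -12/17)

Step 1: u_0 = a_0 = (-1, 4).
Step 2: u_1 = a_1 − (3/17)·u_0 = (-48/17, -12/17).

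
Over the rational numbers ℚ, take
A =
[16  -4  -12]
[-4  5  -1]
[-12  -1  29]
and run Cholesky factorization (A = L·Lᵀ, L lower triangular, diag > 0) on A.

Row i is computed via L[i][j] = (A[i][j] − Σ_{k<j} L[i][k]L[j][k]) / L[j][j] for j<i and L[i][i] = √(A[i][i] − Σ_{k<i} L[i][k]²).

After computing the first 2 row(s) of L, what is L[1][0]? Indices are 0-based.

L[1][0] = -1

Step 1: L[0][0] = √(16) = 4.
  L[1][0] = (-4) / L[0][0] = -1.
Step 2: L[1][1] = √(4) = 2.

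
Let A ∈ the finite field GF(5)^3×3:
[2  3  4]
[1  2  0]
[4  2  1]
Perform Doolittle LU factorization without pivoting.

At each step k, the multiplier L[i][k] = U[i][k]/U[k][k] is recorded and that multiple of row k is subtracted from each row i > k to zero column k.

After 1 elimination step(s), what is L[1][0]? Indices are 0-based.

k=0: U[0][0]=2
  eliminate (1,0): mult=3, new row 1: (0, 3, 3); set L[1][0]=3
  eliminate (2,0): mult=2, new row 2: (0, 1, 3); set L[2][0]=2

L[1][0] = 3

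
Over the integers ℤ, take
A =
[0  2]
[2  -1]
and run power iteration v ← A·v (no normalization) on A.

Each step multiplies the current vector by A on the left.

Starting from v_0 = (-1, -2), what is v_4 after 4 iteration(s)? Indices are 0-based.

v_0 = (-1, -2).
v_1 = A·v_0 = (-4, 0).
v_2 = A·v_1 = (0, -8).
v_3 = A·v_2 = (-16, 8).
v_4 = A·v_3 = (16, -40).

v_4 = (16, -40)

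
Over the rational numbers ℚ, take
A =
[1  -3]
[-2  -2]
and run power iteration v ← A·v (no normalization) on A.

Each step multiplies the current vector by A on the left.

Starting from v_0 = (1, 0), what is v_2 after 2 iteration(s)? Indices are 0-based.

v_0 = (1, 0).
v_1 = A·v_0 = (1, -2).
v_2 = A·v_1 = (7, 2).

v_2 = (7, 2)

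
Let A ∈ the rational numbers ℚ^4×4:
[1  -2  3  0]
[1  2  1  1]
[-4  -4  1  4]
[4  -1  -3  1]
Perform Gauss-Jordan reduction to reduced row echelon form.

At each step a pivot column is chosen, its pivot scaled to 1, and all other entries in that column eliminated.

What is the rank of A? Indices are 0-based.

rank = 4

[1] R0 /= 1  ⇒  (1, -2, 3, 0)
     R1 -= 1·R0  ⇒  (0, 4, -2, 1)
     R2 -= -4·R0  ⇒  (0, -12, 13, 4)
     R3 -= 4·R0  ⇒  (0, 7, -15, 1)
[2] R1 /= 4  ⇒  (0, 1, -1/2, 1/4)
     R0 -= -2·R1  ⇒  (1, 0, 2, 1/2)
     R2 -= -12·R1  ⇒  (0, 0, 7, 7)
     R3 -= 7·R1  ⇒  (0, 0, -23/2, -3/4)
[3] R2 /= 7  ⇒  (0, 0, 1, 1)
     R0 -= 2·R2  ⇒  (1, 0, 0, -3/2)
     R1 -= -1/2·R2  ⇒  (0, 1, 0, 3/4)
     R3 -= -23/2·R2  ⇒  (0, 0, 0, 43/4)
[4] R3 /= 43/4  ⇒  (0, 0, 0, 1)
     R0 -= -3/2·R3  ⇒  (1, 0, 0, 0)
     R1 -= 3/4·R3  ⇒  (0, 1, 0, 0)
     R2 -= 1·R3  ⇒  (0, 0, 1, 0)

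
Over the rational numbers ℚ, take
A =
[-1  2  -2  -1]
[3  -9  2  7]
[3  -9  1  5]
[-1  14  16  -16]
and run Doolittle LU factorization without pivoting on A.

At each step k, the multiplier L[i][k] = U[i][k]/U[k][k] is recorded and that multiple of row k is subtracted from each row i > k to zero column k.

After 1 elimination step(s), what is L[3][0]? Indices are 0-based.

[col 0] pivot -1
  R1 -= -3*R0 → (0, -3, -4, 4)  (L[1][0] := -3)
  R2 -= -3*R0 → (0, -3, -5, 2)  (L[2][0] := -3)
  R3 -= 1*R0 → (0, 12, 18, -15)  (L[3][0] := 1)

L[3][0] = 1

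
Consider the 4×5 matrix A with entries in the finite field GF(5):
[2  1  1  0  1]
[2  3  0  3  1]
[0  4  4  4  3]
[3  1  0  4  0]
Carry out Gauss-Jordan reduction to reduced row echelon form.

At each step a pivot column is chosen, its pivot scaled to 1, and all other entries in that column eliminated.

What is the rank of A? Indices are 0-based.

rank = 3

[1] R0 /= 2  ⇒  (1, 3, 3, 0, 3)
     R1 -= 2·R0  ⇒  (0, 2, 4, 3, 0)
     R3 -= 3·R0  ⇒  (0, 2, 1, 4, 1)
[2] R1 /= 2  ⇒  (0, 1, 2, 4, 0)
     R0 -= 3·R1  ⇒  (1, 0, 2, 3, 3)
     R2 -= 4·R1  ⇒  (0, 0, 1, 3, 3)
     R3 -= 2·R1  ⇒  (0, 0, 2, 1, 1)
[3] R2 /= 1  ⇒  (0, 0, 1, 3, 3)
     R0 -= 2·R2  ⇒  (1, 0, 0, 2, 2)
     R1 -= 2·R2  ⇒  (0, 1, 0, 3, 4)
     R3 -= 2·R2  ⇒  (0, 0, 0, 0, 0)
column 3 empty below row 3
column 4 empty below row 3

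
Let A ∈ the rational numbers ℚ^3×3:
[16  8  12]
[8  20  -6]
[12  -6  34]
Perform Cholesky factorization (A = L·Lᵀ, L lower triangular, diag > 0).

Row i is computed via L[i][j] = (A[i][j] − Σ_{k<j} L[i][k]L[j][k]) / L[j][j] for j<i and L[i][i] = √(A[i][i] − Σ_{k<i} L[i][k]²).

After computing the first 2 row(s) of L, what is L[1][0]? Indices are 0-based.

L[1][0] = 2

Step 1: L[0][0] = √(16) = 4.
  L[1][0] = (8) / L[0][0] = 2.
Step 2: L[1][1] = √(16) = 4.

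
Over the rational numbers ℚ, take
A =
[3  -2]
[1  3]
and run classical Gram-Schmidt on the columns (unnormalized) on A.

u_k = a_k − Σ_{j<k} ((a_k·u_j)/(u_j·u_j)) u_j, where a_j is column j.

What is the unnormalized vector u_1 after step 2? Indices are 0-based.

u_1 = (-11/10, 33/10)

Step 1: u_0 = a_0 = (3, 1).
Step 2: u_1 = a_1 − (-3/10)·u_0 = (-11/10, 33/10).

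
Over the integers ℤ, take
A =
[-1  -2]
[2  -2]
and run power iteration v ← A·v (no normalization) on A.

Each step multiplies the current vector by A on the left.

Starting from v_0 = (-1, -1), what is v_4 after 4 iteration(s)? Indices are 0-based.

v_4 = (45, 18)

v_0 = (-1, -1).
v_1 = A·v_0 = (3, 0).
v_2 = A·v_1 = (-3, 6).
v_3 = A·v_2 = (-9, -18).
v_4 = A·v_3 = (45, 18).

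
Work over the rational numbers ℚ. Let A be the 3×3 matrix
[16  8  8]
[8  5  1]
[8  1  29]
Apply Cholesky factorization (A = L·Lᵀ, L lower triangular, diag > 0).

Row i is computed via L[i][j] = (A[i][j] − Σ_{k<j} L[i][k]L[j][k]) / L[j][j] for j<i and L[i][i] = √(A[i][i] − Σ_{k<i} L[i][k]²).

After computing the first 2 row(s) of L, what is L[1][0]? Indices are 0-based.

Step 1: L[0][0] = √(16) = 4.
  L[1][0] = (8) / L[0][0] = 2.
Step 2: L[1][1] = √(1) = 1.

L[1][0] = 2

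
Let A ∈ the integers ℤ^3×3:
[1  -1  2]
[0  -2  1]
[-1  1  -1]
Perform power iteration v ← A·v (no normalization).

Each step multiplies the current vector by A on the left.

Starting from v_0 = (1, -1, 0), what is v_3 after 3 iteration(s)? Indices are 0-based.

v_3 = (6, 14, -4)

v_0 = (1, -1, 0).
v_1 = A·v_0 = (2, 2, -2).
v_2 = A·v_1 = (-4, -6, 2).
v_3 = A·v_2 = (6, 14, -4).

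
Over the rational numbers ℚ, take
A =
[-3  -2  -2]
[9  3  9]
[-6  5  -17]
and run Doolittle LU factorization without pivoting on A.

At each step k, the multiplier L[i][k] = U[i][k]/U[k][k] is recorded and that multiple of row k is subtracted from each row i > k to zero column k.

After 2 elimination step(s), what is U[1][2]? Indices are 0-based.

Step 1: pivot at (0,0) is -3.
  row1 ← row1 − (-3)·row0  ⇒  L[1][0]=-3, U row1=(0, -3, 3)
  row2 ← row2 − (2)·row0  ⇒  L[2][0]=2, U row2=(0, 9, -13)
Step 2: pivot at (1,1) is -3.
  row2 ← row2 − (-3)·row1  ⇒  L[2][1]=-3, U row2=(0, 0, -4)

U[1][2] = 3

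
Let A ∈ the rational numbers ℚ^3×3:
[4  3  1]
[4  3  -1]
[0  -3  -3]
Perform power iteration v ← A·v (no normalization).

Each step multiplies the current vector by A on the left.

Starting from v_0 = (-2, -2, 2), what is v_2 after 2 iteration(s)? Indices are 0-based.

v_0 = (-2, -2, 2).
v_1 = A·v_0 = (-12, -16, 0).
v_2 = A·v_1 = (-96, -96, 48).

v_2 = (-96, -96, 48)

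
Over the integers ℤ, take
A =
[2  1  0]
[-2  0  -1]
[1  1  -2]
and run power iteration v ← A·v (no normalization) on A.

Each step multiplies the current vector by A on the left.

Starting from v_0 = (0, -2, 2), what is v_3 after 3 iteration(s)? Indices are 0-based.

v_3 = (-2, 4, -12)

v_0 = (0, -2, 2).
v_1 = A·v_0 = (-2, -2, -6).
v_2 = A·v_1 = (-6, 10, 8).
v_3 = A·v_2 = (-2, 4, -12).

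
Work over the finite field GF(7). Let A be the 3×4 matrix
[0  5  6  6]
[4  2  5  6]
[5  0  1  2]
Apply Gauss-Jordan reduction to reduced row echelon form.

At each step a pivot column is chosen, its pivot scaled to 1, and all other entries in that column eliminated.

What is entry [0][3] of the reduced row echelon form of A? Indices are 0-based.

M[0][3] = 5

step 1: exchange rows 0,1
step 1: normalize row 0 (÷4) = (1, 4, 3, 5)
  row 2: subtract 5×row0 = (0, 1, 0, 5)
step 2: normalize row 1 (÷5) = (0, 1, 4, 4)
  row 0: subtract 4×row1 = (1, 0, 1, 3)
  row 2: subtract 1×row1 = (0, 0, 3, 1)
step 3: normalize row 2 (÷3) = (0, 0, 1, 5)
  row 0: subtract 1×row2 = (1, 0, 0, 5)
  row 1: subtract 4×row2 = (0, 1, 0, 5)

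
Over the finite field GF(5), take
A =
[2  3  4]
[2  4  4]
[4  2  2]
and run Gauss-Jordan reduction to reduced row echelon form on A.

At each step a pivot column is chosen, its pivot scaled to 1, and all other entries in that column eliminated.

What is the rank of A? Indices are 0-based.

rank = 3

step 1: normalize row 0 (÷2) = (1, 4, 2)
  row 1: subtract 2×row0 = (0, 1, 0)
  row 2: subtract 4×row0 = (0, 1, 4)
step 2: normalize row 1 (÷1) = (0, 1, 0)
  row 0: subtract 4×row1 = (1, 0, 2)
  row 2: subtract 1×row1 = (0, 0, 4)
step 3: normalize row 2 (÷4) = (0, 0, 1)
  row 0: subtract 2×row2 = (1, 0, 0)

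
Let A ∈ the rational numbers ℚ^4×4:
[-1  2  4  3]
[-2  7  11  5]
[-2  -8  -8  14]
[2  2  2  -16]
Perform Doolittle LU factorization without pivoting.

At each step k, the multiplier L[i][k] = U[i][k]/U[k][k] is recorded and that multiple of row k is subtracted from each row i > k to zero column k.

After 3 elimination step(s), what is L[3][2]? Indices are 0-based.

L[3][2] = -1

k=0: U[0][0]=-1
  eliminate (1,0): mult=2, new row 1: (0, 3, 3, -1); set L[1][0]=2
  eliminate (2,0): mult=2, new row 2: (0, -12, -16, 8); set L[2][0]=2
  eliminate (3,0): mult=-2, new row 3: (0, 6, 10, -10); set L[3][0]=-2
k=1: U[1][1]=3
  eliminate (2,1): mult=-4, new row 2: (0, 0, -4, 4); set L[2][1]=-4
  eliminate (3,1): mult=2, new row 3: (0, 0, 4, -8); set L[3][1]=2
k=2: U[2][2]=-4
  eliminate (3,2): mult=-1, new row 3: (0, 0, 0, -4); set L[3][2]=-1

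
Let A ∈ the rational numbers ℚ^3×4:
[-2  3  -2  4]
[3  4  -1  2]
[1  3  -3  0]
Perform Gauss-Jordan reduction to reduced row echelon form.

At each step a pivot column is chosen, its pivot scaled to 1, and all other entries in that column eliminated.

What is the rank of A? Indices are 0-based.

rank = 3

pivot(0,0)=-2: scale R0 → (1, -3/2, 1, -2)
  clear (1,0): R1 −= (3)R0 → (0, 17/2, -4, 8)
  clear (2,0): R2 −= (1)R0 → (0, 9/2, -4, 2)
pivot(1,1)=17/2: scale R1 → (0, 1, -8/17, 16/17)
  clear (0,1): R0 −= (-3/2)R1 → (1, 0, 5/17, -10/17)
  clear (2,1): R2 −= (9/2)R1 → (0, 0, -32/17, -38/17)
pivot(2,2)=-32/17: scale R2 → (0, 0, 1, 19/16)
  clear (0,2): R0 −= (5/17)R2 → (1, 0, 0, -15/16)
  clear (1,2): R1 −= (-8/17)R2 → (0, 1, 0, 3/2)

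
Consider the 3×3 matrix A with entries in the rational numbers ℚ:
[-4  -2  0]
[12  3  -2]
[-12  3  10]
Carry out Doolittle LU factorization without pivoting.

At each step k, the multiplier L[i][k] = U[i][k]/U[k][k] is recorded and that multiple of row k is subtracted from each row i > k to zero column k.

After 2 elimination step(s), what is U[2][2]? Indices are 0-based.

Step 1: pivot at (0,0) is -4.
  row1 ← row1 − (-3)·row0  ⇒  L[1][0]=-3, U row1=(0, -3, -2)
  row2 ← row2 − (3)·row0  ⇒  L[2][0]=3, U row2=(0, 9, 10)
Step 2: pivot at (1,1) is -3.
  row2 ← row2 − (-3)·row1  ⇒  L[2][1]=-3, U row2=(0, 0, 4)

U[2][2] = 4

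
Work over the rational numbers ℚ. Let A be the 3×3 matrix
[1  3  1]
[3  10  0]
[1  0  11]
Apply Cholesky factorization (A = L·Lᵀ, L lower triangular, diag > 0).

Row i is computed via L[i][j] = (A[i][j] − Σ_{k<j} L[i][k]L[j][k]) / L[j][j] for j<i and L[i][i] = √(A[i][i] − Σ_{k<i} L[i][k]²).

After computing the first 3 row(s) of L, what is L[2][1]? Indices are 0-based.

L[2][1] = -3

Step 1: L[0][0] = √(1) = 1.
  L[1][0] = (3) / L[0][0] = 3.
Step 2: L[1][1] = √(1) = 1.
  L[2][0] = (1) / L[0][0] = 1.
  L[2][1] = (-3) / L[1][1] = -3.
Step 3: L[2][2] = √(1) = 1.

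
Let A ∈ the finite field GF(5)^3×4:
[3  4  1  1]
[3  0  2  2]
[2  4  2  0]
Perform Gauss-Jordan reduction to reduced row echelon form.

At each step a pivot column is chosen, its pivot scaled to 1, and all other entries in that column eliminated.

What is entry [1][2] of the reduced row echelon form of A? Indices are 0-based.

M[1][2] = 1

step 1: normalize row 0 (÷3) = (1, 3, 2, 2)
  row 1: subtract 3×row0 = (0, 1, 1, 1)
  row 2: subtract 2×row0 = (0, 3, 3, 1)
step 2: normalize row 1 (÷1) = (0, 1, 1, 1)
  row 0: subtract 3×row1 = (1, 0, 4, 4)
  row 2: subtract 3×row1 = (0, 0, 0, 3)
skip col 2 (zero from row 2)
step 3: normalize row 2 (÷3) = (0, 0, 0, 1)
  row 0: subtract 4×row2 = (1, 0, 4, 0)
  row 1: subtract 1×row2 = (0, 1, 1, 0)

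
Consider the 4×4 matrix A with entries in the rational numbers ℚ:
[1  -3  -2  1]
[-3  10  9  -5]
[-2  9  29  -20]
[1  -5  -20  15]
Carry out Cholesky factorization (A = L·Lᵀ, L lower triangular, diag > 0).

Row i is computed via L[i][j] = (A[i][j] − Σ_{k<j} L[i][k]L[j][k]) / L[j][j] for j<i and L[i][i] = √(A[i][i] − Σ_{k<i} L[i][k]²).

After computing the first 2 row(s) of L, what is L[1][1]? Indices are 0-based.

Step 1: L[0][0] = √(1) = 1.
  L[1][0] = (-3) / L[0][0] = -3.
Step 2: L[1][1] = √(1) = 1.

L[1][1] = 1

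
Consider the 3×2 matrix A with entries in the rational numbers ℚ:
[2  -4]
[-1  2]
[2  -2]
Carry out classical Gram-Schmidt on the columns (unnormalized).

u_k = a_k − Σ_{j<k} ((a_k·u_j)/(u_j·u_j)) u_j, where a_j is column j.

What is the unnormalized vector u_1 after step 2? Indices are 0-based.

Step 1: u_0 = a_0 = (2, -1, 2).
Step 2: u_1 = a_1 − (-14/9)·u_0 = (-8/9, 4/9, 10/9).

u_1 = (-8/9, 4/9, 10/9)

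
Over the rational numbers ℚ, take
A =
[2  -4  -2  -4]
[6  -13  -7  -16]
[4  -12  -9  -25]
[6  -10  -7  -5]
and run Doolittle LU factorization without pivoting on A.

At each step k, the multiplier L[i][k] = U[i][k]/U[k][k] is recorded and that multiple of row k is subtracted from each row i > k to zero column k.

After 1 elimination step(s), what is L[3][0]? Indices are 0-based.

L[3][0] = 3

k=0: U[0][0]=2
  eliminate (1,0): mult=3, new row 1: (0, -1, -1, -4); set L[1][0]=3
  eliminate (2,0): mult=2, new row 2: (0, -4, -5, -17); set L[2][0]=2
  eliminate (3,0): mult=3, new row 3: (0, 2, -1, 7); set L[3][0]=3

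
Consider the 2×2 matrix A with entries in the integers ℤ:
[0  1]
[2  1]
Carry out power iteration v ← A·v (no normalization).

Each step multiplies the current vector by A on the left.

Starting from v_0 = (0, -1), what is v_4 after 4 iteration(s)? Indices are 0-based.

v_0 = (0, -1).
v_1 = A·v_0 = (-1, -1).
v_2 = A·v_1 = (-1, -3).
v_3 = A·v_2 = (-3, -5).
v_4 = A·v_3 = (-5, -11).

v_4 = (-5, -11)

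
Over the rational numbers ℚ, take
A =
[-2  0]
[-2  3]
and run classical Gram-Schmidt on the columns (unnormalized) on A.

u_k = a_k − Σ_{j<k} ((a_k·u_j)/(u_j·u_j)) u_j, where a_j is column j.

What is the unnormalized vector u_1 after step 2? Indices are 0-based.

Step 1: u_0 = a_0 = (-2, -2).
Step 2: u_1 = a_1 − (-3/4)·u_0 = (-3/2, 3/2).

u_1 = (-3/2, 3/2)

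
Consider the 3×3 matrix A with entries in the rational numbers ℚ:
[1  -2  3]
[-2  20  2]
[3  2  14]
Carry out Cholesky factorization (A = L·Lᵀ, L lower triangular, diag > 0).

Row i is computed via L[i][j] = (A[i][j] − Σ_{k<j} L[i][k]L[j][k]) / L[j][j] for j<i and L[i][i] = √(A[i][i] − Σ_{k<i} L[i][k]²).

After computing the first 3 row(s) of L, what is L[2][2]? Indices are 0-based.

Step 1: L[0][0] = √(1) = 1.
  L[1][0] = (-2) / L[0][0] = -2.
Step 2: L[1][1] = √(16) = 4.
  L[2][0] = (3) / L[0][0] = 3.
  L[2][1] = (8) / L[1][1] = 2.
Step 3: L[2][2] = √(1) = 1.

L[2][2] = 1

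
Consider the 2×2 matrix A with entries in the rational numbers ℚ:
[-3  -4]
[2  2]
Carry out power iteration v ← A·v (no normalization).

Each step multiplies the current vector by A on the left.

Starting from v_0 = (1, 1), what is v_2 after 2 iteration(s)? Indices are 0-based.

v_2 = (5, -6)

v_0 = (1, 1).
v_1 = A·v_0 = (-7, 4).
v_2 = A·v_1 = (5, -6).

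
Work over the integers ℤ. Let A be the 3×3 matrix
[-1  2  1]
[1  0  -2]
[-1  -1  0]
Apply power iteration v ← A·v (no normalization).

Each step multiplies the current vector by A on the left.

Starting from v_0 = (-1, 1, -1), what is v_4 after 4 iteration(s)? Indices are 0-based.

v_4 = (9, 5, -7)

v_0 = (-1, 1, -1).
v_1 = A·v_0 = (2, 1, 0).
v_2 = A·v_1 = (0, 2, -3).
v_3 = A·v_2 = (1, 6, -2).
v_4 = A·v_3 = (9, 5, -7).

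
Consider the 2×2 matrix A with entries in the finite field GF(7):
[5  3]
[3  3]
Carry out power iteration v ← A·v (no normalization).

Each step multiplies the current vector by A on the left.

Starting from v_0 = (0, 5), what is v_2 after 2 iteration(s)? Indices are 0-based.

v_0 = (0, 5).
v_1 = A·v_0 = (1, 1).
v_2 = A·v_1 = (1, 6).

v_2 = (1, 6)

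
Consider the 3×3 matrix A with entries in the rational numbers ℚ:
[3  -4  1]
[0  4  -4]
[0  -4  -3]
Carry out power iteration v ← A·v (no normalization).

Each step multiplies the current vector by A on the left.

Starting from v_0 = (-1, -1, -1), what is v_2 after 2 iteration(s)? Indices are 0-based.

v_2 = (7, -28, -21)

v_0 = (-1, -1, -1).
v_1 = A·v_0 = (0, 0, 7).
v_2 = A·v_1 = (7, -28, -21).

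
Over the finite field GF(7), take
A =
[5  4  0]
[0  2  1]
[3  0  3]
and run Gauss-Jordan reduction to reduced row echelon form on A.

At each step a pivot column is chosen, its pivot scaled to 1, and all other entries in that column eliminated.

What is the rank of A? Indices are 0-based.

step 1: normalize row 0 (÷5) = (1, 5, 0)
  row 2: subtract 3×row0 = (0, 6, 3)
step 2: normalize row 1 (÷2) = (0, 1, 4)
  row 0: subtract 5×row1 = (1, 0, 1)
  row 2: subtract 6×row1 = (0, 0, 0)
skip col 2 (zero from row 2)

rank = 2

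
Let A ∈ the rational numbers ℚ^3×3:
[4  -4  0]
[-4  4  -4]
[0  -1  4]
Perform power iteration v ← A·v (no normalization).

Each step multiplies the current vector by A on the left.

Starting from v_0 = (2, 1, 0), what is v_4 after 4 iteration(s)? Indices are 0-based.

v_0 = (2, 1, 0).
v_1 = A·v_0 = (4, -4, -1).
v_2 = A·v_1 = (32, -28, 0).
v_3 = A·v_2 = (240, -240, 28).
v_4 = A·v_3 = (1920, -2032, 352).

v_4 = (1920, -2032, 352)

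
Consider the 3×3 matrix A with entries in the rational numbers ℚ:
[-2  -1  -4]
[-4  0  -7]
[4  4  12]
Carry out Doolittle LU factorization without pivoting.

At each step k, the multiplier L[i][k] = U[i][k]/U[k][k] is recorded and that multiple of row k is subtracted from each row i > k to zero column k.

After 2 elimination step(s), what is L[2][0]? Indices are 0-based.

L[2][0] = -2

Step 1: pivot at (0,0) is -2.
  row1 ← row1 − (2)·row0  ⇒  L[1][0]=2, U row1=(0, 2, 1)
  row2 ← row2 − (-2)·row0  ⇒  L[2][0]=-2, U row2=(0, 2, 4)
Step 2: pivot at (1,1) is 2.
  row2 ← row2 − (1)·row1  ⇒  L[2][1]=1, U row2=(0, 0, 3)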